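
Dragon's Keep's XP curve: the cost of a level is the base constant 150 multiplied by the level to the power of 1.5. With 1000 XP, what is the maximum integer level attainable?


XP = 150 * level^1.5, so level = (XP / 150)^(1/1.5)
= (1000 / 150)^(1/1.5)
= 6.6667^0.6667
= 3.5422
Floor: level = 3

level 3


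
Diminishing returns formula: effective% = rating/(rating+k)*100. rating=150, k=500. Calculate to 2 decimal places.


effective% = rating / (rating + k) * 100
= 150 / (150 + 500) * 100
= 150 / 650 * 100
= 0.230769 * 100
= 23.08%

23.08%


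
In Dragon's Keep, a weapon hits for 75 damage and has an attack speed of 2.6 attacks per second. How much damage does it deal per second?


DPS = damage * attack_speed
= 75 * 2.6
= 195.0

195.0 DPS


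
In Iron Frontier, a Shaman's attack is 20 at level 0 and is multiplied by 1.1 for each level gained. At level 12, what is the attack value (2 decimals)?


value = base * growth^level
= 20 * 1.1^12
= 20 * 3.138428
= 62.77

62.77 attack


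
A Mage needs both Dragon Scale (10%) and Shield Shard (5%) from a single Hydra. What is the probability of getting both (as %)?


For independent events, P(both) = P(A) * P(B)
= 10% * 5%
= 50 / 100 %
= 0.5%

0.5%


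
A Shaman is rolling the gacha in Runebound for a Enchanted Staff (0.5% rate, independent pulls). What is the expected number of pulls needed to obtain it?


Expected pulls for a geometric distribution = 1/p = 100 / rate%
= 100 / 0.5
= 200.0

200.0 pulls


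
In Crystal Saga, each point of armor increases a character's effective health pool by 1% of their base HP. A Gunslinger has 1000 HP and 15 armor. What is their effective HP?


EHP = 1000 * (1 + 15/100)
= 1000 * (1 + 0.15)
= 1000 * 1.15
= 1150.0

1150.0 EHP


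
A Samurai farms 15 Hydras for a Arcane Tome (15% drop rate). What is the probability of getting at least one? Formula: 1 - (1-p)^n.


P(at least one) = 1 - P(none) = 1 - (1-p)^n
p = 15/100 = 0.15
1 - p = 0.85
(1 - p)^15 = 0.85^15 = 0.087354
P(at least one) = 1 - 0.087354 = 0.9126

0.9126


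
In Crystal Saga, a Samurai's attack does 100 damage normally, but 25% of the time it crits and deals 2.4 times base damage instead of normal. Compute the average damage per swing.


E[dmg] = base * (1 + crit_chance * (crit_mult - 1))
cc as decimal = 25/100 = 0.25
cm - 1 = 2.4 - 1 = 1.4
Bonus factor = 0.25 * 1.4 = 0.35
Total multiplier = 1 + 0.35 = 1.35
Expected damage = 100 * 1.35 = 135.00

135.00 damage


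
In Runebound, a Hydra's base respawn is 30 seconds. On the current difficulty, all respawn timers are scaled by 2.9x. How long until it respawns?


Respawn time = base * multiplier
= 30 * 2.9
= 87.0 seconds

87.0 seconds


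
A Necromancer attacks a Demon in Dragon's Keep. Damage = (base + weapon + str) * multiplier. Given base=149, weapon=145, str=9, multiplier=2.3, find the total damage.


Sum base + weapon + str = 149 + 145 + 9 = 303
Multiply by 2.3:
303 * 2.3 = 696.9

696.9 damage


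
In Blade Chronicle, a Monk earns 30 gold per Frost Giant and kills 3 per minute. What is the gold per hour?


Gold per minute = 30 * 3 = 90
Gold per hour = 90 * 60 = 5400

5400 gold/hour


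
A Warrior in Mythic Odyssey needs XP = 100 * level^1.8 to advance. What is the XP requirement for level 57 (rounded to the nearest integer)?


XP = 100 * level^1.8
Substitute level = 57:
XP = 100 * 57^1.8
= 100 * 1447.3539
= 144735

144735 XP


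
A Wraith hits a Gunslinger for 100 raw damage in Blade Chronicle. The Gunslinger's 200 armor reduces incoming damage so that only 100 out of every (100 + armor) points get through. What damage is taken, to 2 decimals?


actual = 100 * 100 / (100 + 200)
= 100 * 100 / 300
= 10000 / 300
= 33.33

33.33 damage


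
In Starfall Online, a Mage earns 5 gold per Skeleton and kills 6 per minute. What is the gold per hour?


Gold per minute = 5 * 6 = 30
Gold per hour = 30 * 60 = 1800

1800 gold/hour


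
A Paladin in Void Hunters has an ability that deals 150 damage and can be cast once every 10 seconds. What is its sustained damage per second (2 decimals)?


DPS = damage / cooldown
= 150 / 10
= 15.00

15.00 DPS


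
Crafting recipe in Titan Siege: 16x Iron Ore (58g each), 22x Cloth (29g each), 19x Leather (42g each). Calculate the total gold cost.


Cost breakdown:
  Iron Ore: 16 * 58 = 928
  Cloth: 22 * 29 = 638
  Leather: 19 * 42 = 798
Total = 928 + 638 + 798 = 2364

2364 gold


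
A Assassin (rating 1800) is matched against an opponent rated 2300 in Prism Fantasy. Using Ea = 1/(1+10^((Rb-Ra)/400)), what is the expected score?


Elo expected score: Ea = 1/(1 + 10^((Rb-Ra)/400))
Rb - Ra = 2300 - 1800 = 500
(Rb-Ra)/400 = 500/400 = 1.25
10^1.25 = 17.782794
Ea = 1/(1 + 17.782794) = 1/18.782794 = 0.0532

0.0532


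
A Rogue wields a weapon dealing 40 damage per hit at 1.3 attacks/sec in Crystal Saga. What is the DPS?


DPS = damage * attack_speed
= 40 * 1.3
= 52.0

52.0 DPS


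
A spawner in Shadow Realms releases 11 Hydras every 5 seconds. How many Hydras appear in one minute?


Spawns per minute = count * (60 / interval)
= 11 * (60 / 5)
= 11 * 12.0
= 132.0

132.0 per minute


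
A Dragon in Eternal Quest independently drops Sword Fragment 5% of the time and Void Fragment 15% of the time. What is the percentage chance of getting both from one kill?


For independent events, P(both) = P(A) * P(B)
= 5% * 15%
= 75 / 100 %
= 0.75%

0.75%


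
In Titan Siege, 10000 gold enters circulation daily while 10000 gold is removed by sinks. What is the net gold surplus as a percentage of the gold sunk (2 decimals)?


Net gold = 10000 - 10000 = 0
Inflation rate = net / sunk * 100 = 0 / 10000 * 100
= 0.0 * 100
= 0.00%

0.00%


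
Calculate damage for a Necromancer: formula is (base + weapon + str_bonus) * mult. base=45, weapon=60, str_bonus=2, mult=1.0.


Sum base + weapon + str = 45 + 60 + 2 = 107
Multiply by 1.0:
107 * 1.0 = 107.0

107.0 damage


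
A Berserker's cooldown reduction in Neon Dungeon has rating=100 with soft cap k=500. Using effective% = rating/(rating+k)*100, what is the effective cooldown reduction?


effective% = rating / (rating + k) * 100
= 100 / (100 + 500) * 100
= 100 / 600 * 100
= 0.166667 * 100
= 16.67%

16.67%


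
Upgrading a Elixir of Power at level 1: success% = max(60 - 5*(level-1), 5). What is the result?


raw_rate = 60 - 5 * (1 - 1)
= 60 - 5 * 0
= 60 - 0
= 60
Apply floor: max(60, 5) = 60%

60%


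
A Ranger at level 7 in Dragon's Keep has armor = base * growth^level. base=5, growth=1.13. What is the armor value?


value = base * growth^level
= 5 * 1.13^7
= 5 * 2.352605
= 11.76

11.76 armor


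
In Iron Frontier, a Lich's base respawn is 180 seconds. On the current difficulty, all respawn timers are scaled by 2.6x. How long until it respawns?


Respawn time = base * multiplier
= 180 * 2.6
= 468.0 seconds

468.0 seconds


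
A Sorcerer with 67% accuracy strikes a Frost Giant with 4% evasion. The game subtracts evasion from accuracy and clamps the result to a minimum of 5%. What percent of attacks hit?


accuracy - evasion = 67 - 4 = 63
Apply floor: max(63, 5) = 63
Hit chance = 63%

63%


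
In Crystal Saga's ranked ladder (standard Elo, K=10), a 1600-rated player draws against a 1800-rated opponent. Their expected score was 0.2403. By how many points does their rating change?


Elo update: delta = K * (S - Ea), where S = 0.5 (draws)
S - Ea = 0.5 - 0.2403 = 0.2597
Rating change = 10 * 0.2597
= 2.60

2.60 rating points


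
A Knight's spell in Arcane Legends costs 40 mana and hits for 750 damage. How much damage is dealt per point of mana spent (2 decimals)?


Efficiency = damage / mana
= 750 / 40
= 18.75

18.75 dmg/mana


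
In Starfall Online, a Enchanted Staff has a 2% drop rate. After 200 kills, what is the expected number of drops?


Expected drops = kills * (drop_rate / 100)
= 200 * (2 / 100)
= 200 * 0.02
= 4.0

4.0 drops


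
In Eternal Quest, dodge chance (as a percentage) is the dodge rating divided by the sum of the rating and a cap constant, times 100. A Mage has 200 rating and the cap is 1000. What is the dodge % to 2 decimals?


dodge% = 200 / (200 + 1000) * 100
= 200 / 1200 * 100
= 0.166667 * 100
= 16.67%

16.67%


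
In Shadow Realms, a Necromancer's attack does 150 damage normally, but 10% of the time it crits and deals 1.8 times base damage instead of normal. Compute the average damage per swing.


E[dmg] = base * (1 + crit_chance * (crit_mult - 1))
cc as decimal = 10/100 = 0.1
cm - 1 = 1.8 - 1 = 0.8
Bonus factor = 0.1 * 0.8 = 0.08
Total multiplier = 1 + 0.08 = 1.08
Expected damage = 150 * 1.08 = 162.00

162.00 damage


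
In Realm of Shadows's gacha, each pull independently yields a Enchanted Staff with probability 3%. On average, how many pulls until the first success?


Expected pulls for a geometric distribution = 1/p = 100 / rate%
= 100 / 3
= 33.33

33.33 pulls


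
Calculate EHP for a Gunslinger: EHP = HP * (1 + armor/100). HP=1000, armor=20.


EHP = 1000 * (1 + 20/100)
= 1000 * (1 + 0.2)
= 1000 * 1.2
= 1200.0

1200.0 EHP


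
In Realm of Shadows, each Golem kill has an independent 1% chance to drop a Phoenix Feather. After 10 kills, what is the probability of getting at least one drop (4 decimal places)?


P(at least one) = 1 - P(none) = 1 - (1-p)^n
p = 1/100 = 0.01
1 - p = 0.99
(1 - p)^10 = 0.99^10 = 0.904382
P(at least one) = 1 - 0.904382 = 0.0956

0.0956


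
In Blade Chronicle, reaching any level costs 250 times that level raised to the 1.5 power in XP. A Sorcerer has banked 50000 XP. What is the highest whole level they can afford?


XP = 250 * level^1.5, so level = (XP / 250)^(1/1.5)
= (50000 / 250)^(1/1.5)
= 200.0^0.6667
= 34.1995
Floor: level = 34

level 34


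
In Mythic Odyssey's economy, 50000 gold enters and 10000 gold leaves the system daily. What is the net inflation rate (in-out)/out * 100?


Net gold = 50000 - 10000 = 40000
Inflation rate = net / sunk * 100 = 40000 / 10000 * 100
= 4.0 * 100
= 400.00%

400.00%


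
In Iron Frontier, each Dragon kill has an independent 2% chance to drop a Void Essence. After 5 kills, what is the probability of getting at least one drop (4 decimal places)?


P(at least one) = 1 - P(none) = 1 - (1-p)^n
p = 2/100 = 0.02
1 - p = 0.98
(1 - p)^5 = 0.98^5 = 0.903921
P(at least one) = 1 - 0.903921 = 0.0961

0.0961


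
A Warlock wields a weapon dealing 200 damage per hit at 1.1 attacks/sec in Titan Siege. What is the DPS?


DPS = damage * attack_speed
= 200 * 1.1
= 220.0

220.0 DPS


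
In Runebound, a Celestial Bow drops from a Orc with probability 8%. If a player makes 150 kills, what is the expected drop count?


Expected drops = kills * (drop_rate / 100)
= 150 * (8 / 100)
= 150 * 0.08
= 12.0

12.0 drops


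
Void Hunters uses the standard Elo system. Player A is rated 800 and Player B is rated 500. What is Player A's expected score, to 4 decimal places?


Elo expected score: Ea = 1/(1 + 10^((Rb-Ra)/400))
Rb - Ra = 500 - 800 = -300
(Rb-Ra)/400 = -300/400 = -0.75
10^-0.75 = 0.177828
Ea = 1/(1 + 0.177828) = 1/1.177828 = 0.8490

0.8490


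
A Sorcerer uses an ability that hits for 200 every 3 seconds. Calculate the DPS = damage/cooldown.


DPS = damage / cooldown
= 200 / 3
= 66.67

66.67 DPS


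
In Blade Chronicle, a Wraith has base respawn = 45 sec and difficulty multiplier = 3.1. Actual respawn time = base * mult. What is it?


Respawn time = base * multiplier
= 45 * 3.1
= 139.5 seconds

139.5 seconds


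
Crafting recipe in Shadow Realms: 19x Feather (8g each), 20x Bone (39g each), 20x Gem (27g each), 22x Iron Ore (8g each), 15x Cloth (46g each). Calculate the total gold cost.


Cost breakdown:
  Feather: 19 * 8 = 152
  Bone: 20 * 39 = 780
  Gem: 20 * 27 = 540
  Iron Ore: 22 * 8 = 176
  Cloth: 15 * 46 = 690
Total = 152 + 780 + 540 + 176 + 690 = 2338

2338 gold


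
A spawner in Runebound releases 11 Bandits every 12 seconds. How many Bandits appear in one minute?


Spawns per minute = count * (60 / interval)
= 11 * (60 / 12)
= 11 * 5.0
= 55.0

55.0 per minute


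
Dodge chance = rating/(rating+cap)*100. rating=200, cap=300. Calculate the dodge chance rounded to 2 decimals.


dodge% = 200 / (200 + 300) * 100
= 200 / 500 * 100
= 0.4 * 100
= 40.00%

40.00%


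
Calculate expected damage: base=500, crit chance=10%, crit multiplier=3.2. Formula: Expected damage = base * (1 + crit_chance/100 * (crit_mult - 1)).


E[dmg] = base * (1 + crit_chance * (crit_mult - 1))
cc as decimal = 10/100 = 0.1
cm - 1 = 3.2 - 1 = 2.2
Bonus factor = 0.1 * 2.2 = 0.22
Total multiplier = 1 + 0.22 = 1.22
Expected damage = 500 * 1.22 = 610.00

610.00 damage


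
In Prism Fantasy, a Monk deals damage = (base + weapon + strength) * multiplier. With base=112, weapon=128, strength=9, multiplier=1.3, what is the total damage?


Sum base + weapon + str = 112 + 128 + 9 = 249
Multiply by 1.3:
249 * 1.3 = 323.7

323.7 damage


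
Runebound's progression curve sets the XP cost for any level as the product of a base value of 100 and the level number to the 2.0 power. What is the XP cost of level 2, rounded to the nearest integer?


XP = 100 * level^2.0
Substitute level = 2:
XP = 100 * 2^2.0
= 100 * 4.0
= 400

400 XP


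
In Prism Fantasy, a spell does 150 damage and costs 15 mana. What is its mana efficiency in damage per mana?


Efficiency = damage / mana
= 150 / 15
= 10.00

10.00 dmg/mana


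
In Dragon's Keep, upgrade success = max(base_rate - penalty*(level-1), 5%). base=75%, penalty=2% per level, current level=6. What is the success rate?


raw_rate = 75 - 2 * (6 - 1)
= 75 - 2 * 5
= 75 - 10
= 65
Apply floor: max(65, 5) = 65%

65%


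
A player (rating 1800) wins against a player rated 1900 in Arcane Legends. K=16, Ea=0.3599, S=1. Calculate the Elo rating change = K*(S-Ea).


Elo update: delta = K * (S - Ea), where S = 1 (wins)
S - Ea = 1 - 0.3599 = 0.6401
Rating change = 16 * 0.6401
= 10.24

10.24 rating points


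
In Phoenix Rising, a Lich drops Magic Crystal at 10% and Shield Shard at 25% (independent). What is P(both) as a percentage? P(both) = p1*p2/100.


For independent events, P(both) = P(A) * P(B)
= 10% * 25%
= 250 / 100 %
= 2.5%

2.5%


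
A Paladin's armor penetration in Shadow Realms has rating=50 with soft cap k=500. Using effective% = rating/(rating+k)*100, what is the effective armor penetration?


effective% = rating / (rating + k) * 100
= 50 / (50 + 500) * 100
= 50 / 550 * 100
= 0.090909 * 100
= 9.09%

9.09%


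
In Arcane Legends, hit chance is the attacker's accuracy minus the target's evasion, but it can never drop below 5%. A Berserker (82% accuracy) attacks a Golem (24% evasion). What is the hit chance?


accuracy - evasion = 82 - 24 = 58
Apply floor: max(58, 5) = 58
Hit chance = 58%

58%


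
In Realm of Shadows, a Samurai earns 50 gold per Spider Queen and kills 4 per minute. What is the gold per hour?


Gold per minute = 50 * 4 = 200
Gold per hour = 200 * 60 = 12000

12000 gold/hour


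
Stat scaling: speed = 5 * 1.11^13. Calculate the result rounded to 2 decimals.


value = base * growth^level
= 5 * 1.11^13
= 5 * 3.88328
= 19.42

19.42 speed


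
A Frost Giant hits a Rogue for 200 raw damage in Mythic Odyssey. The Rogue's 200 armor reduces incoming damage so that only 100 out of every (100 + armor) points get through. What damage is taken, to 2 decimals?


actual = 200 * 100 / (100 + 200)
= 200 * 100 / 300
= 20000 / 300
= 66.67

66.67 damage


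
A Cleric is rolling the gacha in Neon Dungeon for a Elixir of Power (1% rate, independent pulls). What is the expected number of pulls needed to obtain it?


Expected pulls for a geometric distribution = 1/p = 100 / rate%
= 100 / 1
= 100.0

100.0 pulls


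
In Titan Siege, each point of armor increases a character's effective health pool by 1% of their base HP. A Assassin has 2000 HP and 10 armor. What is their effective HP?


EHP = 2000 * (1 + 10/100)
= 2000 * (1 + 0.1)
= 2000 * 1.1
= 2200.0

2200.0 EHP


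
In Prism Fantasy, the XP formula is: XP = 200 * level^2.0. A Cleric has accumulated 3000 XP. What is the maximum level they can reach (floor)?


XP = 200 * level^2.0, so level = (XP / 200)^(1/2.0)
= (3000 / 200)^(1/2.0)
= 15.0^0.5
= 3.873
Floor: level = 3

level 3


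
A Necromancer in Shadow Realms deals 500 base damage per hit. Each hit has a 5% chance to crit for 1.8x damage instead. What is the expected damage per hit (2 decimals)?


E[dmg] = base * (1 + crit_chance * (crit_mult - 1))
cc as decimal = 5/100 = 0.05
cm - 1 = 1.8 - 1 = 0.8
Bonus factor = 0.05 * 0.8 = 0.04
Total multiplier = 1 + 0.04 = 1.04
Expected damage = 500 * 1.04 = 520.00

520.00 damage


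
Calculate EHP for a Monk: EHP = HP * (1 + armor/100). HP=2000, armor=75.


EHP = 2000 * (1 + 75/100)
= 2000 * (1 + 0.75)
= 2000 * 1.75
= 3500.0

3500.0 EHP


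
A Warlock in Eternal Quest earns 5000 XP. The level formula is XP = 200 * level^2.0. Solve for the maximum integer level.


XP = 200 * level^2.0, so level = (XP / 200)^(1/2.0)
= (5000 / 200)^(1/2.0)
= 25.0^0.5
= 5.0
Floor: level = 5

level 5


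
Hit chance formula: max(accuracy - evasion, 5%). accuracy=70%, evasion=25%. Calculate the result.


accuracy - evasion = 70 - 25 = 45
Apply floor: max(45, 5) = 45
Hit chance = 45%

45%


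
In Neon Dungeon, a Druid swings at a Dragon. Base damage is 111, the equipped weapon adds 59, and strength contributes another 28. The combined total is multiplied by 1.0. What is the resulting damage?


Sum base + weapon + str = 111 + 59 + 28 = 198
Multiply by 1.0:
198 * 1.0 = 198.0

198.0 damage


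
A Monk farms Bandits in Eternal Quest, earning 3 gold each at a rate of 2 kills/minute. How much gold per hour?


Gold per minute = 3 * 2 = 6
Gold per hour = 6 * 60 = 360

360 gold/hour


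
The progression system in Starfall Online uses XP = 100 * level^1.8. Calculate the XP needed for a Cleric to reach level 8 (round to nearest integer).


XP = 100 * level^1.8
Substitute level = 8:
XP = 100 * 8^1.8
= 100 * 42.2243
= 4222

4222 XP


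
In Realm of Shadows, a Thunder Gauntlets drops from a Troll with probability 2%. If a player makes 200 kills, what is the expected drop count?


Expected drops = kills * (drop_rate / 100)
= 200 * (2 / 100)
= 200 * 0.02
= 4.0

4.0 drops


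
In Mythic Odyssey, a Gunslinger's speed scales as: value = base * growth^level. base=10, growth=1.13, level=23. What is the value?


value = base * growth^level
= 10 * 1.13^23
= 10 * 16.626629
= 166.27

166.27 speed


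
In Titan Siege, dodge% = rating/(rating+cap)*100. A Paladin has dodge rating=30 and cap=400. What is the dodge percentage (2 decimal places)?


dodge% = 30 / (30 + 400) * 100
= 30 / 430 * 100
= 0.069767 * 100
= 6.98%

6.98%


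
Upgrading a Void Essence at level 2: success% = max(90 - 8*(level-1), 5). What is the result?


raw_rate = 90 - 8 * (2 - 1)
= 90 - 8 * 1
= 90 - 8
= 82
Apply floor: max(82, 5) = 82%

82%


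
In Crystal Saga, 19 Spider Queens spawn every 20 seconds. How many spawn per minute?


Spawns per minute = count * (60 / interval)
= 19 * (60 / 20)
= 19 * 3.0
= 57.0

57.0 per minute


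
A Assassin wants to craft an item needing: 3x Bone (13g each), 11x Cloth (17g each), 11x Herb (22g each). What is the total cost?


Cost breakdown:
  Bone: 3 * 13 = 39
  Cloth: 11 * 17 = 187
  Herb: 11 * 22 = 242
Total = 39 + 187 + 242 = 468

468 gold


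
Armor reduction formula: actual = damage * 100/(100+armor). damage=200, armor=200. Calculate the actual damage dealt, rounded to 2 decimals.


actual = 200 * 100 / (100 + 200)
= 200 * 100 / 300
= 20000 / 300
= 66.67

66.67 damage


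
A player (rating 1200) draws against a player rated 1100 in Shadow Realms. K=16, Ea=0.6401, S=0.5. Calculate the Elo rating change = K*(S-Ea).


Elo update: delta = K * (S - Ea), where S = 0.5 (draws)
S - Ea = 0.5 - 0.6401 = -0.1401
Rating change = 16 * -0.1401
= -2.24

-2.24 rating points


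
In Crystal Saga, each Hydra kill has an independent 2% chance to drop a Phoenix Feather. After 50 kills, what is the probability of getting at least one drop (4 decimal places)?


P(at least one) = 1 - P(none) = 1 - (1-p)^n
p = 2/100 = 0.02
1 - p = 0.98
(1 - p)^50 = 0.98^50 = 0.364170
P(at least one) = 1 - 0.364170 = 0.6358

0.6358


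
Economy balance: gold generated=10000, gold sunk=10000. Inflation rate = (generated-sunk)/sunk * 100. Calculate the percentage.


Net gold = 10000 - 10000 = 0
Inflation rate = net / sunk * 100 = 0 / 10000 * 100
= 0.0 * 100
= 0.00%

0.00%


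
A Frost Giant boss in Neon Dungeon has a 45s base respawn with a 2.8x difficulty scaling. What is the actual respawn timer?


Respawn time = base * multiplier
= 45 * 2.8
= 126.0 seconds

126.0 seconds


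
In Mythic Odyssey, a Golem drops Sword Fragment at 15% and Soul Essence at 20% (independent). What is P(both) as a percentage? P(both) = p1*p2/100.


For independent events, P(both) = P(A) * P(B)
= 15% * 20%
= 300 / 100 %
= 3.0%

3.0%


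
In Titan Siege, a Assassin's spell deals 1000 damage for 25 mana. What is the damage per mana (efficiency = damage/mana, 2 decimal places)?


Efficiency = damage / mana
= 1000 / 25
= 40.00

40.00 dmg/mana


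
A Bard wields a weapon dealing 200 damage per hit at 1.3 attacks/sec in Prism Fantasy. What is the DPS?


DPS = damage * attack_speed
= 200 * 1.3
= 260.0

260.0 DPS


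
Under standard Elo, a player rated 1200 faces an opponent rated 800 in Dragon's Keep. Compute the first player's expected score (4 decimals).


Elo expected score: Ea = 1/(1 + 10^((Rb-Ra)/400))
Rb - Ra = 800 - 1200 = -400
(Rb-Ra)/400 = -400/400 = -1.0
10^-1.0 = 0.1
Ea = 1/(1 + 0.1) = 1/1.1 = 0.9091

0.9091


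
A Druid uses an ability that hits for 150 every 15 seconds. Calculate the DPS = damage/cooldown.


DPS = damage / cooldown
= 150 / 15
= 10.00

10.00 DPS


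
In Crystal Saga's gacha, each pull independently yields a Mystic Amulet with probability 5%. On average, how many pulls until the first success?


Expected pulls for a geometric distribution = 1/p = 100 / rate%
= 100 / 5
= 20.0

20.0 pulls


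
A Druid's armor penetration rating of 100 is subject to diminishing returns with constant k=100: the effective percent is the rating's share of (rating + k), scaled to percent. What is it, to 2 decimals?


effective% = rating / (rating + k) * 100
= 100 / (100 + 100) * 100
= 100 / 200 * 100
= 0.5 * 100
= 50.00%

50.00%


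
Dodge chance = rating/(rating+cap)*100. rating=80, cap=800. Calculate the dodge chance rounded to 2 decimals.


dodge% = 80 / (80 + 800) * 100
= 80 / 880 * 100
= 0.090909 * 100
= 9.09%

9.09%


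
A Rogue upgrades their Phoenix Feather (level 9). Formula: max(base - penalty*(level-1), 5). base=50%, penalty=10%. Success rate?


raw_rate = 50 - 10 * (9 - 1)
= 50 - 10 * 8
= 50 - 80
= -30
Apply floor: max(-30, 5) = 5%

5%


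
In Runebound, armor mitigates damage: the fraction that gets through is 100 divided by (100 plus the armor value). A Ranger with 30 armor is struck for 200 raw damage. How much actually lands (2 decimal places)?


actual = 200 * 100 / (100 + 30)
= 200 * 100 / 130
= 20000 / 130
= 153.85

153.85 damage


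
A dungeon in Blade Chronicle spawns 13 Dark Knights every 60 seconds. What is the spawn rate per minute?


Spawns per minute = count * (60 / interval)
= 13 * (60 / 60)
= 13 * 1.0
= 13.0

13.0 per minute


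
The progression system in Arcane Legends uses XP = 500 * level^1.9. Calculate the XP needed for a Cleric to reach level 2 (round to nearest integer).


XP = 500 * level^1.9
Substitute level = 2:
XP = 500 * 2^1.9
= 500 * 3.7321
= 1866

1866 XP


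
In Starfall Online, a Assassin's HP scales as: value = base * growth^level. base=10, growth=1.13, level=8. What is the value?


value = base * growth^level
= 10 * 1.13^8
= 10 * 2.658444
= 26.58

26.58 HP


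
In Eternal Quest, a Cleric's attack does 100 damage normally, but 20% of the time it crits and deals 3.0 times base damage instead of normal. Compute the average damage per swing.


E[dmg] = base * (1 + crit_chance * (crit_mult - 1))
cc as decimal = 20/100 = 0.2
cm - 1 = 3.0 - 1 = 2.0
Bonus factor = 0.2 * 2.0 = 0.4
Total multiplier = 1 + 0.4 = 1.4
Expected damage = 100 * 1.4 = 140.00

140.00 damage


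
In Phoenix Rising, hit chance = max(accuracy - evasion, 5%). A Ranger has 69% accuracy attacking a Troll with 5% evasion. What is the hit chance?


accuracy - evasion = 69 - 5 = 64
Apply floor: max(64, 5) = 64
Hit chance = 64%

64%


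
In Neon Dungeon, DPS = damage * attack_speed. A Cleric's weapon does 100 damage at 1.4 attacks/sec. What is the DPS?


DPS = damage * attack_speed
= 100 * 1.4
= 140.0

140.0 DPS


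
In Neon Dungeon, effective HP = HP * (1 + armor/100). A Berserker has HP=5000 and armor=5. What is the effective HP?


EHP = 5000 * (1 + 5/100)
= 5000 * (1 + 0.05)
= 5000 * 1.05
= 5250.0

5250.0 EHP


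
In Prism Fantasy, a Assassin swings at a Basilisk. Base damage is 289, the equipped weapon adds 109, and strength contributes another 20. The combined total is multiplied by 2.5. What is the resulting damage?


Sum base + weapon + str = 289 + 109 + 20 = 418
Multiply by 2.5:
418 * 2.5 = 1045.0

1045.0 damage


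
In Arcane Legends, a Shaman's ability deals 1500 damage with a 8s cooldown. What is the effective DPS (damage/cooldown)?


DPS = damage / cooldown
= 1500 / 8
= 187.50

187.50 DPS


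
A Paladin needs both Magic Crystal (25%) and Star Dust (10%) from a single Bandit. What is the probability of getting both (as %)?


For independent events, P(both) = P(A) * P(B)
= 25% * 10%
= 250 / 100 %
= 2.5%

2.5%


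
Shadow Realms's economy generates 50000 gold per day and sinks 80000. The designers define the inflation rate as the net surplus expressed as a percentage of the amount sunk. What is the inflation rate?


Net gold = 50000 - 80000 = -30000
Inflation rate = net / sunk * 100 = -30000 / 80000 * 100
= -0.375 * 100
= -37.50%

-37.50%


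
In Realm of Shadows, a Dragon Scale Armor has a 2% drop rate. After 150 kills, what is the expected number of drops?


Expected drops = kills * (drop_rate / 100)
= 150 * (2 / 100)
= 150 * 0.02
= 3.0

3.0 drops


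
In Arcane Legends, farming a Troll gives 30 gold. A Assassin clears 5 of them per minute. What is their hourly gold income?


Gold per minute = 30 * 5 = 150
Gold per hour = 150 * 60 = 9000

9000 gold/hour


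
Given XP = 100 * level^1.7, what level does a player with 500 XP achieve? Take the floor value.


XP = 100 * level^1.7, so level = (XP / 100)^(1/1.7)
= (500 / 100)^(1/1.7)
= 5.0^0.5882
= 2.5773
Floor: level = 2

level 2


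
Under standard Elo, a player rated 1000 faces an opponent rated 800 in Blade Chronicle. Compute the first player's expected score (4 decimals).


Elo expected score: Ea = 1/(1 + 10^((Rb-Ra)/400))
Rb - Ra = 800 - 1000 = -200
(Rb-Ra)/400 = -200/400 = -0.5
10^-0.5 = 0.316228
Ea = 1/(1 + 0.316228) = 1/1.316228 = 0.7597

0.7597


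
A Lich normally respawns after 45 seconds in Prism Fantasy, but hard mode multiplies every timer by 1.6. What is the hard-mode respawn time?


Respawn time = base * multiplier
= 45 * 1.6
= 72.0 seconds

72.0 seconds


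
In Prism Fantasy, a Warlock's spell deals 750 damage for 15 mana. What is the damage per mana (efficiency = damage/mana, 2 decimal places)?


Efficiency = damage / mana
= 750 / 15
= 50.00

50.00 dmg/mana


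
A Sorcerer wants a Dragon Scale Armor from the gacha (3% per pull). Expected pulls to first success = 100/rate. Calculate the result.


Expected pulls for a geometric distribution = 1/p = 100 / rate%
= 100 / 3
= 33.33

33.33 pulls


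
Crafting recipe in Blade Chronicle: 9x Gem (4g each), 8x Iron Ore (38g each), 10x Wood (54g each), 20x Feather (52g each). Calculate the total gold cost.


Cost breakdown:
  Gem: 9 * 4 = 36
  Iron Ore: 8 * 38 = 304
  Wood: 10 * 54 = 540
  Feather: 20 * 52 = 1040
Total = 36 + 304 + 540 + 1040 = 1920

1920 gold


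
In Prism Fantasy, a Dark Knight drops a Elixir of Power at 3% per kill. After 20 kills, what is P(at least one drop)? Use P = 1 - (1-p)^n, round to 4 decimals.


P(at least one) = 1 - P(none) = 1 - (1-p)^n
p = 3/100 = 0.03
1 - p = 0.97
(1 - p)^20 = 0.97^20 = 0.543794
P(at least one) = 1 - 0.543794 = 0.4562

0.4562


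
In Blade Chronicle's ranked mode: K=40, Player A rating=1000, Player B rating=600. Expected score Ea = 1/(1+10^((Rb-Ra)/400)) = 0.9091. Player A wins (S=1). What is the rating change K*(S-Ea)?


Elo update: delta = K * (S - Ea), where S = 1 (wins)
S - Ea = 1 - 0.9091 = 0.0909
Rating change = 40 * 0.0909
= 3.64

3.64 rating points


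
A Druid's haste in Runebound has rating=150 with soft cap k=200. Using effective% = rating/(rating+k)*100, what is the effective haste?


effective% = rating / (rating + k) * 100
= 150 / (150 + 200) * 100
= 150 / 350 * 100
= 0.428571 * 100
= 42.86%

42.86%


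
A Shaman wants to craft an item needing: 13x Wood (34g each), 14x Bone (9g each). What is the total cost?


Cost breakdown:
  Wood: 13 * 34 = 442
  Bone: 14 * 9 = 126
Total = 442 + 126 = 568

568 gold


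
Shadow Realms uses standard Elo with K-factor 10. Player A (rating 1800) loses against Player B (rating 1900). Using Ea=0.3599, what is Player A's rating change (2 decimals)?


Elo update: delta = K * (S - Ea), where S = 0 (loses)
S - Ea = 0 - 0.3599 = -0.3599
Rating change = 10 * -0.3599
= -3.60

-3.60 rating points


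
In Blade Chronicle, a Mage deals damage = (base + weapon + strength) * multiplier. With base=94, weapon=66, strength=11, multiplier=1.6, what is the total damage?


Sum base + weapon + str = 94 + 66 + 11 = 171
Multiply by 1.6:
171 * 1.6 = 273.6

273.6 damage


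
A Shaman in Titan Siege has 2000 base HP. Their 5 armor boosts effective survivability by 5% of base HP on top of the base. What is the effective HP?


EHP = 2000 * (1 + 5/100)
= 2000 * (1 + 0.05)
= 2000 * 1.05
= 2100.0

2100.0 EHP


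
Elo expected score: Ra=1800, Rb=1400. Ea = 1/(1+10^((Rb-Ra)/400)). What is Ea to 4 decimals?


Elo expected score: Ea = 1/(1 + 10^((Rb-Ra)/400))
Rb - Ra = 1400 - 1800 = -400
(Rb-Ra)/400 = -400/400 = -1.0
10^-1.0 = 0.1
Ea = 1/(1 + 0.1) = 1/1.1 = 0.9091

0.9091


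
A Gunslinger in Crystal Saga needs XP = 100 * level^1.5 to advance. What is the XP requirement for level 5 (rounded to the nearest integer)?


XP = 100 * level^1.5
Substitute level = 5:
XP = 100 * 5^1.5
= 100 * 11.1803
= 1118

1118 XP


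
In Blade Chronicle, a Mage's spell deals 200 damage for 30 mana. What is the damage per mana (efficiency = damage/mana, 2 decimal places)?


Efficiency = damage / mana
= 200 / 30
= 6.67

6.67 dmg/mana


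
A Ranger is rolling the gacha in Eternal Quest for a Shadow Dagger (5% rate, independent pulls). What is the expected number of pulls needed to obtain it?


Expected pulls for a geometric distribution = 1/p = 100 / rate%
= 100 / 5
= 20.0

20.0 pulls


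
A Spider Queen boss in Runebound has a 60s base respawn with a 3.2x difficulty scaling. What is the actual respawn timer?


Respawn time = base * multiplier
= 60 * 3.2
= 192.0 seconds

192.0 seconds


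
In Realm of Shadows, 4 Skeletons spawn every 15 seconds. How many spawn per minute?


Spawns per minute = count * (60 / interval)
= 4 * (60 / 15)
= 4 * 4.0
= 16.0

16.0 per minute


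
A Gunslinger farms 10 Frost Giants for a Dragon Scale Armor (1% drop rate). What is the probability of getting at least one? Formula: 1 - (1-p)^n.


P(at least one) = 1 - P(none) = 1 - (1-p)^n
p = 1/100 = 0.01
1 - p = 0.99
(1 - p)^10 = 0.99^10 = 0.904382
P(at least one) = 1 - 0.904382 = 0.0956

0.0956


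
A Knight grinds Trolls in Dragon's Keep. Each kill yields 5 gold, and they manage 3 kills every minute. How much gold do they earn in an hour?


Gold per minute = 5 * 3 = 15
Gold per hour = 15 * 60 = 900

900 gold/hour


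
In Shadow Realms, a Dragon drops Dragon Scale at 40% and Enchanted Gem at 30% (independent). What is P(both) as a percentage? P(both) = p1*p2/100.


For independent events, P(both) = P(A) * P(B)
= 40% * 30%
= 1200 / 100 %
= 12.0%

12.0%


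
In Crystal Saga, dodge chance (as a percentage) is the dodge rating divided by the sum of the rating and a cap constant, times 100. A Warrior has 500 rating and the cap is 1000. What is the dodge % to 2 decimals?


dodge% = 500 / (500 + 1000) * 100
= 500 / 1500 * 100
= 0.333333 * 100
= 33.33%

33.33%


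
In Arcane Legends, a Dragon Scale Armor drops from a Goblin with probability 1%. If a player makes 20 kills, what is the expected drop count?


Expected drops = kills * (drop_rate / 100)
= 20 * (1 / 100)
= 20 * 0.01
= 0.2

0.2 drops


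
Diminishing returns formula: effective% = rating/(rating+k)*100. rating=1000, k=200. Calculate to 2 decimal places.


effective% = rating / (rating + k) * 100
= 1000 / (1000 + 200) * 100
= 1000 / 1200 * 100
= 0.833333 * 100
= 83.33%

83.33%


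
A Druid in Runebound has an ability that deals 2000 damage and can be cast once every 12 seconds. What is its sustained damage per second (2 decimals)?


DPS = damage / cooldown
= 2000 / 12
= 166.67

166.67 DPS


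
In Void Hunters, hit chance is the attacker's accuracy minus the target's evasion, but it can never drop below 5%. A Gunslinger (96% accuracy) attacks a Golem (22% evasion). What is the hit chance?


accuracy - evasion = 96 - 22 = 74
Apply floor: max(74, 5) = 74
Hit chance = 74%

74%


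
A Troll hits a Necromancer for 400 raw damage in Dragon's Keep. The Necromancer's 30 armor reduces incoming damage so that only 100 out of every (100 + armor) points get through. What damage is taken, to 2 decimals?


actual = 400 * 100 / (100 + 30)
= 400 * 100 / 130
= 40000 / 130
= 307.69

307.69 damage


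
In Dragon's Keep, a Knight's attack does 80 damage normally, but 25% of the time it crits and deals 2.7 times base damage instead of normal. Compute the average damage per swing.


E[dmg] = base * (1 + crit_chance * (crit_mult - 1))
cc as decimal = 25/100 = 0.25
cm - 1 = 2.7 - 1 = 1.7
Bonus factor = 0.25 * 1.7 = 0.425
Total multiplier = 1 + 0.425 = 1.425
Expected damage = 80 * 1.425 = 114.00

114.00 damage


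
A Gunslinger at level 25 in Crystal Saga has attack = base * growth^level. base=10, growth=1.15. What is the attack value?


value = base * growth^level
= 10 * 1.15^25
= 10 * 32.918953
= 329.19

329.19 attack


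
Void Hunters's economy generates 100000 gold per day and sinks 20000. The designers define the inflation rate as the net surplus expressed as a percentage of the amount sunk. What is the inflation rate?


Net gold = 100000 - 20000 = 80000
Inflation rate = net / sunk * 100 = 80000 / 20000 * 100
= 4.0 * 100
= 400.00%

400.00%


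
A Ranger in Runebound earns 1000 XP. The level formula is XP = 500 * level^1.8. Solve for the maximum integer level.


XP = 500 * level^1.8, so level = (XP / 500)^(1/1.8)
= (1000 / 500)^(1/1.8)
= 2.0^0.5556
= 1.4697
Floor: level = 1

level 1


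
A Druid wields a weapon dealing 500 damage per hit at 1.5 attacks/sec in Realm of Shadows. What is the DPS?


DPS = damage * attack_speed
= 500 * 1.5
= 750.0

750.0 DPS


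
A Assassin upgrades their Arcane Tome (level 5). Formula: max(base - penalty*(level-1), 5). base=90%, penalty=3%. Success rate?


raw_rate = 90 - 3 * (5 - 1)
= 90 - 3 * 4
= 90 - 12
= 78
Apply floor: max(78, 5) = 78%

78%


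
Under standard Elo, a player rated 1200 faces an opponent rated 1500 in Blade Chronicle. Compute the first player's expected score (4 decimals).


Elo expected score: Ea = 1/(1 + 10^((Rb-Ra)/400))
Rb - Ra = 1500 - 1200 = 300
(Rb-Ra)/400 = 300/400 = 0.75
10^0.75 = 5.623413
Ea = 1/(1 + 5.623413) = 1/6.623413 = 0.1510

0.1510


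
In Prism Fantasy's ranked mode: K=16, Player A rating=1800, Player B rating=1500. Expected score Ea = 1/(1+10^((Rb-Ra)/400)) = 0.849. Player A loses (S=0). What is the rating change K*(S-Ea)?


Elo update: delta = K * (S - Ea), where S = 0 (loses)
S - Ea = 0 - 0.849 = -0.849
Rating change = 16 * -0.849
= -13.58

-13.58 rating points


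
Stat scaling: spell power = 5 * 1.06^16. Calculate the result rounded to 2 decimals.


value = base * growth^level
= 5 * 1.06^16
= 5 * 2.540352
= 12.70

12.70 spell power


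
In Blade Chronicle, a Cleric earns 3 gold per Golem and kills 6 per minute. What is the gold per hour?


Gold per minute = 3 * 6 = 18
Gold per hour = 18 * 60 = 1080

1080 gold/hour


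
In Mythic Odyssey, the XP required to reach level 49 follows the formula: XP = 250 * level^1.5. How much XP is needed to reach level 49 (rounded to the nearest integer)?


XP = 250 * level^1.5
Substitute level = 49:
XP = 250 * 49^1.5
= 250 * 343.0
= 85750

85750 XP


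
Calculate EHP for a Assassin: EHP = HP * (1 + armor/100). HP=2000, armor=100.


EHP = 2000 * (1 + 100/100)
= 2000 * (1 + 1.0)
= 2000 * 2.0
= 4000.0

4000.0 EHP


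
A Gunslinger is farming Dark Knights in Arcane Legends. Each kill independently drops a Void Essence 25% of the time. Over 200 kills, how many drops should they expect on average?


Expected drops = kills * (drop_rate / 100)
= 200 * (25 / 100)
= 200 * 0.25
= 50.0

50.0 drops


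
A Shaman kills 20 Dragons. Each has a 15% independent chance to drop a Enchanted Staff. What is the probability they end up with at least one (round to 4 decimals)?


P(at least one) = 1 - P(none) = 1 - (1-p)^n
p = 15/100 = 0.15
1 - p = 0.85
(1 - p)^20 = 0.85^20 = 0.038760
P(at least one) = 1 - 0.038760 = 0.9612

0.9612


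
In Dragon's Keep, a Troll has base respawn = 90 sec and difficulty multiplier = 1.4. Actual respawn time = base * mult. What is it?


Respawn time = base * multiplier
= 90 * 1.4
= 126.0 seconds

126.0 seconds


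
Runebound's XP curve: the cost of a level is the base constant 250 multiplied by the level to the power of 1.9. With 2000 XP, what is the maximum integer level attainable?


XP = 250 * level^1.9, so level = (XP / 250)^(1/1.9)
= (2000 / 250)^(1/1.9)
= 8.0^0.5263
= 2.9875
Floor: level = 2

level 2


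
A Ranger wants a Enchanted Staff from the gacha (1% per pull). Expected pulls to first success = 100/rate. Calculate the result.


Expected pulls for a geometric distribution = 1/p = 100 / rate%
= 100 / 1
= 100.0

100.0 pulls


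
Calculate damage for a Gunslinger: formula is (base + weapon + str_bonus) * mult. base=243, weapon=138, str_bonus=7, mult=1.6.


Sum base + weapon + str = 243 + 138 + 7 = 388
Multiply by 1.6:
388 * 1.6 = 620.8

620.8 damage


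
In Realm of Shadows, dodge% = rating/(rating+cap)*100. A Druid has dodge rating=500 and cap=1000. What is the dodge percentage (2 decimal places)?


dodge% = 500 / (500 + 1000) * 100
= 500 / 1500 * 100
= 0.333333 * 100
= 33.33%

33.33%


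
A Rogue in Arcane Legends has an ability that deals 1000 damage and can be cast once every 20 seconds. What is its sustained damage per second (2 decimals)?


DPS = damage / cooldown
= 1000 / 20
= 50.00

50.00 DPS


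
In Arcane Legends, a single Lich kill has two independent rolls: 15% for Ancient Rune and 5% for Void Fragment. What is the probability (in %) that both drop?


For independent events, P(both) = P(A) * P(B)
= 15% * 5%
= 75 / 100 %
= 0.75%

0.75%


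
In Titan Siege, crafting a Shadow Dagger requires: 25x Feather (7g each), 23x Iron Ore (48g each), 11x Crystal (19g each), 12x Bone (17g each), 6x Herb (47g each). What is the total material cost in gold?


Cost breakdown:
  Feather: 25 * 7 = 175
  Iron Ore: 23 * 48 = 1104
  Crystal: 11 * 19 = 209
  Bone: 12 * 17 = 204
  Herb: 6 * 47 = 282
Total = 175 + 1104 + 209 + 204 + 282 = 1974

1974 gold


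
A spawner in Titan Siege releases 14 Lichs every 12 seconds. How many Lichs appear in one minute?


Spawns per minute = count * (60 / interval)
= 14 * (60 / 12)
= 14 * 5.0
= 70.0

70.0 per minute
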